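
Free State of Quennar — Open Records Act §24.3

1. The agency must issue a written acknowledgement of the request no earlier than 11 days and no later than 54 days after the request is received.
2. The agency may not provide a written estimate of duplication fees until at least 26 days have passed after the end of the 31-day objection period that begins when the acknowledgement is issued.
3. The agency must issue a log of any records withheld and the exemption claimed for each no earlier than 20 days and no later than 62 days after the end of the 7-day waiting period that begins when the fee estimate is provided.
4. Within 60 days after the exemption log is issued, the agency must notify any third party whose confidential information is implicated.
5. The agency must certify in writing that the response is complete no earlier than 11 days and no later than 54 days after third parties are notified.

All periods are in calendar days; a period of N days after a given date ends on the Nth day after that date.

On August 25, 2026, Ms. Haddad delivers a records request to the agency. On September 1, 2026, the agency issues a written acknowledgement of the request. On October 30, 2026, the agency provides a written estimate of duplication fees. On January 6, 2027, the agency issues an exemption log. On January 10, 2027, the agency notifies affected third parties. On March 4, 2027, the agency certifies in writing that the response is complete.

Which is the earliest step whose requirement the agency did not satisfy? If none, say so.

Step 1: the window is 11–54 days after August 25, 2026 (when the request is received), so September 5, 2026 through October 18, 2026; September 1, 2026 is 4 days too early.

Step 1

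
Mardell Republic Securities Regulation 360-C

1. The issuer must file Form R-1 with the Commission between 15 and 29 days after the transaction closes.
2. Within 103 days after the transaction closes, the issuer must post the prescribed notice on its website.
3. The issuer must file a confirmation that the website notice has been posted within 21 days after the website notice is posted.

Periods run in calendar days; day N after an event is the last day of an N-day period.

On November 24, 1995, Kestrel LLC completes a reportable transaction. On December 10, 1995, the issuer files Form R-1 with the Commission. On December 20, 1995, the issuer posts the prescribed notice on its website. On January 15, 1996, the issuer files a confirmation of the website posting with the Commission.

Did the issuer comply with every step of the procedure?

Step 1 — 15 and 29 days from November 24, 1995 (when the transaction closes) are December 9, 1995 and December 23, 1995 respectively; done December 10, 1995 — within the window.
Step 2 — counting 103 days from November 24, 1995 (when the transaction closes) gives a deadline of March 6, 1996; completed December 20, 1995, before the deadline.
Step 3 — counting 21 days from December 20, 1995 (when the website notice is posted) gives a deadline of January 10, 1996; done January 15, 1996 — 5 days late.

No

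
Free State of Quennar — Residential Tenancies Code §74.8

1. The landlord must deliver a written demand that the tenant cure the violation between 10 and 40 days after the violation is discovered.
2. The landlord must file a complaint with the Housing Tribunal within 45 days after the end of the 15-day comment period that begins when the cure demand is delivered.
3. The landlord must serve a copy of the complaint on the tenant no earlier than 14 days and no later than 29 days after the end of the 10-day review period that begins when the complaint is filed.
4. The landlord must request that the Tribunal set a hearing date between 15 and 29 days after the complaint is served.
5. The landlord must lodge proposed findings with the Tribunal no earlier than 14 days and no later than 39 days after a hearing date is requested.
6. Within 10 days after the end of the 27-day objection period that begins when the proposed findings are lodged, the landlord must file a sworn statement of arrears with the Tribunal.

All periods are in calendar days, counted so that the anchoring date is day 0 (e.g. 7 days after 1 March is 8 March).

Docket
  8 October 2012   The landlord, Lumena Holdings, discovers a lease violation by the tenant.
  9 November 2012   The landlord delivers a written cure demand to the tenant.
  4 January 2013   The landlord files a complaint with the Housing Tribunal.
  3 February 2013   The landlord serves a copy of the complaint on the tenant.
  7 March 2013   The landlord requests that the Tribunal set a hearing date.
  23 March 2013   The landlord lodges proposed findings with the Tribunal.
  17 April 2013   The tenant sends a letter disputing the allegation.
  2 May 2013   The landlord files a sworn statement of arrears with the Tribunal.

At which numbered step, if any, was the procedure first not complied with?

Step 4

(1) the permitted window runs from 8 October 2012 + 10 = 18 October 2012 to 8 October 2012 + 40 = 17 November 2012; done 9 November 2012 — within the window.
(2) due by 24 November 2012 + 45 days = 8 January 2013; 4 January 2013 is within that limit.
(3) the permitted window runs from 14 January 2013 + 14 = 28 January 2013 to 14 January 2013 + 29 = 12 February 2013; done 3 February 2013 — within the window.
(4) the permitted window runs from 3 February 2013 + 15 = 18 February 2013 to 3 February 2013 + 29 = 4 March 2013; done 7 March 2013 — 3 days after the window closed.
Later steps need not be reached.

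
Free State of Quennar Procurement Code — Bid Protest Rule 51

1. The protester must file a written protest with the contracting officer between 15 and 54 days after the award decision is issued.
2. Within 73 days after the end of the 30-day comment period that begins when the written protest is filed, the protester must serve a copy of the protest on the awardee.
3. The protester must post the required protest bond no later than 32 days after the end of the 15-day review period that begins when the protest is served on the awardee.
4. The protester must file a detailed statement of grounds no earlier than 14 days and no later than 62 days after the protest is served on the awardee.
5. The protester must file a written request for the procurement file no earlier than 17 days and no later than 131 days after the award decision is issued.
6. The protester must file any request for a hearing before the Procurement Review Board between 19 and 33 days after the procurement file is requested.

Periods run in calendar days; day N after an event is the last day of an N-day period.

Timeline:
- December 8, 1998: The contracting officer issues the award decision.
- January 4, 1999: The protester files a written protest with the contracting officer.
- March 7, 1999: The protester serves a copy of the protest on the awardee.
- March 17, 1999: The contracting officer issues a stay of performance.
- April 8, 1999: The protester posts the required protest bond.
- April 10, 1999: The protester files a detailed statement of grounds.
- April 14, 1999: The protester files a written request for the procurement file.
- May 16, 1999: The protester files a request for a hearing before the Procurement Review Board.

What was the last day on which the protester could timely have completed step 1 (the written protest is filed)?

Step 1 runs from December 8, 1998, when the award decision is issued. The window is 15–54 days after December 8, 1998; it closes on January 31, 1999.

January 31, 1999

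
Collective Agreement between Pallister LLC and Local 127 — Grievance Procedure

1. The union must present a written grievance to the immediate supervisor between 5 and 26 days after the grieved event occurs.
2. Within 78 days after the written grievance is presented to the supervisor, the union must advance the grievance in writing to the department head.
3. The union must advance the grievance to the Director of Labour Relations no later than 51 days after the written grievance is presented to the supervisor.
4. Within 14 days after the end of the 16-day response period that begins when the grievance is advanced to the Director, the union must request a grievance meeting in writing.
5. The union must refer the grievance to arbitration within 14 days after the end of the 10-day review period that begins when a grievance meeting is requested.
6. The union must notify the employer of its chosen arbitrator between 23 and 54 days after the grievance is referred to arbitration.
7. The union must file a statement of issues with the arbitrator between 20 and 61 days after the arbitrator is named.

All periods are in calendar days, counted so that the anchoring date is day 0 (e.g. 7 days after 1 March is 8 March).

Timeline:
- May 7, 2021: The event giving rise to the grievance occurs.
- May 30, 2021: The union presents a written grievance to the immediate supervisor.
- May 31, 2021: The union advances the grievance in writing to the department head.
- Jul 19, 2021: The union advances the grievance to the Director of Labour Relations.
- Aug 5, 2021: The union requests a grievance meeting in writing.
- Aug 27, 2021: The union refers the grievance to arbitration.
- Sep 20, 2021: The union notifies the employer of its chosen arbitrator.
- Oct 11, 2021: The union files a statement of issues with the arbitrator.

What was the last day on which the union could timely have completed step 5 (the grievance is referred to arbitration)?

Aug 29, 2021

A grievance meeting is requested on Aug 5, 2021; the 10-day review period therefore ends Aug 15, 2021, and step 5 runs from that date. 14 days after Aug 15, 2021 is Aug 29, 2021.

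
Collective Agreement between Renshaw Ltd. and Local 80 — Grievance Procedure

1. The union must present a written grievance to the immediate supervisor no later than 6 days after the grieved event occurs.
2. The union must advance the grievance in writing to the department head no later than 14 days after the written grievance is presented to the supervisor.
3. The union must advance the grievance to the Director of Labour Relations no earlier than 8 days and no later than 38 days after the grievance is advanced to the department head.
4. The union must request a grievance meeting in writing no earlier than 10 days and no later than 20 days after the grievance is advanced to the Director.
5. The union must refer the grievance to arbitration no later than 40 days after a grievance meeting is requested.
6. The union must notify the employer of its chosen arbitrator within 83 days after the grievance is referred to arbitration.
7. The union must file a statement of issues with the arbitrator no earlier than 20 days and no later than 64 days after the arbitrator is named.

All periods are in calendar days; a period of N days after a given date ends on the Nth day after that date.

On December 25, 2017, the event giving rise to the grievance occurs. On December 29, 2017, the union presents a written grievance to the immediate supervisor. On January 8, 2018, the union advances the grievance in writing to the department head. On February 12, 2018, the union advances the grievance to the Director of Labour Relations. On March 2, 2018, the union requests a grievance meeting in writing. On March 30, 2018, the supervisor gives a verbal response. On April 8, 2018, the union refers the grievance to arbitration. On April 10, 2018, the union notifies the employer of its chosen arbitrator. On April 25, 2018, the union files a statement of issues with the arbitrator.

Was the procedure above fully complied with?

No

Step 1 — counting 6 days from December 25, 2017 (when the grieved event occurs) gives a deadline of December 31, 2017; December 29, 2017 is within that limit.
Step 2 — counting 14 days from December 29, 2017 (when the written grievance is presented to the supervisor) gives a deadline of January 12, 2018; completed January 8, 2018, before the deadline.
Step 3 — 8 and 38 days from January 8, 2018 (when the grievance is advanced to the department head) are January 16, 2018 and February 15, 2018 respectively; done February 12, 2018 — within the window.
Step 4 — 10 and 20 days from February 12, 2018 (when the grievance is advanced to the Director) are February 22, 2018 and March 4, 2018 respectively; March 2, 2018 falls inside that range.
Step 5 — counting 40 days from March 2, 2018 (when a grievance meeting is requested) gives a deadline of April 11, 2018; April 8, 2018 is within that limit.
Step 6 — counting 83 days from April 8, 2018 (when the grievance is referred to arbitration) gives a deadline of June 30, 2018; done April 10, 2018 — timely.
Step 7 — 20 and 64 days from April 10, 2018 (when the arbitrator is named) are April 30, 2018 and June 13, 2018 respectively; done April 25, 2018 — 5 days before the window opened.
Later steps need not be reached.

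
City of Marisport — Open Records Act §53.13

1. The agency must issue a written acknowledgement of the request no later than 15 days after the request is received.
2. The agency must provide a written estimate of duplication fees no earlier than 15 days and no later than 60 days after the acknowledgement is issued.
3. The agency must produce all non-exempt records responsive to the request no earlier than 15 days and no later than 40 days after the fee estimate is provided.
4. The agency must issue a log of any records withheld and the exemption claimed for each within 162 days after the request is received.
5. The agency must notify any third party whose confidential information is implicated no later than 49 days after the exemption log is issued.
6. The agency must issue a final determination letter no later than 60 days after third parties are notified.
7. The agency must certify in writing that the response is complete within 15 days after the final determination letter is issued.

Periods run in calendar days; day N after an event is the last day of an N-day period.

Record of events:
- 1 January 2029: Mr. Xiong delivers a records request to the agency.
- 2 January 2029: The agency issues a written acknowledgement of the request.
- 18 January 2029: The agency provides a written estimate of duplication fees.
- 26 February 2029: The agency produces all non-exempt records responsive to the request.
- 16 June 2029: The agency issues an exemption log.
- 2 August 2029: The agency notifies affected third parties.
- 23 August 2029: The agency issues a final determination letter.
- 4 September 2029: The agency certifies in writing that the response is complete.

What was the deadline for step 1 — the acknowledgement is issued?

16 January 2029

Step 1 runs from 1 January 2029, when the request is received. 15 days after 1 January 2029 is 16 January 2029.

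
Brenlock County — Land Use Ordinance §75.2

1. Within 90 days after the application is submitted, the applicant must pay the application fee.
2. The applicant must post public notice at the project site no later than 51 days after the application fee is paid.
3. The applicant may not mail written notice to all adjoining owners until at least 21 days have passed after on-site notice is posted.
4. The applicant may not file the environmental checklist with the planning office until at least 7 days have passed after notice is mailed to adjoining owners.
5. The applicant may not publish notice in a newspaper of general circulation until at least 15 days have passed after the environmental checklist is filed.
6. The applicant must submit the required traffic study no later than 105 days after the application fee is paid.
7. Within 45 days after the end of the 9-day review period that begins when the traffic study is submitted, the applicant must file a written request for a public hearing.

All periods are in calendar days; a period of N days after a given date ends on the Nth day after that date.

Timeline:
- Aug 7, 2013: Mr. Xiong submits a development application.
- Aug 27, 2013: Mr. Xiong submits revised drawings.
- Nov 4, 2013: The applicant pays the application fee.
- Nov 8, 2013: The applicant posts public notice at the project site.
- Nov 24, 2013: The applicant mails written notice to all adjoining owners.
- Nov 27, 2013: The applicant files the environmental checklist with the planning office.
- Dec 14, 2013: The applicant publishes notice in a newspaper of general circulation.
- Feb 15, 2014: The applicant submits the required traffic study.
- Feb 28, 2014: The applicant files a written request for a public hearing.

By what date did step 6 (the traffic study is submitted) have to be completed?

Step 6 runs from Nov 4, 2013, when the application fee is paid. 105 days after Nov 4, 2013 is Feb 17, 2014.

Feb 17, 2014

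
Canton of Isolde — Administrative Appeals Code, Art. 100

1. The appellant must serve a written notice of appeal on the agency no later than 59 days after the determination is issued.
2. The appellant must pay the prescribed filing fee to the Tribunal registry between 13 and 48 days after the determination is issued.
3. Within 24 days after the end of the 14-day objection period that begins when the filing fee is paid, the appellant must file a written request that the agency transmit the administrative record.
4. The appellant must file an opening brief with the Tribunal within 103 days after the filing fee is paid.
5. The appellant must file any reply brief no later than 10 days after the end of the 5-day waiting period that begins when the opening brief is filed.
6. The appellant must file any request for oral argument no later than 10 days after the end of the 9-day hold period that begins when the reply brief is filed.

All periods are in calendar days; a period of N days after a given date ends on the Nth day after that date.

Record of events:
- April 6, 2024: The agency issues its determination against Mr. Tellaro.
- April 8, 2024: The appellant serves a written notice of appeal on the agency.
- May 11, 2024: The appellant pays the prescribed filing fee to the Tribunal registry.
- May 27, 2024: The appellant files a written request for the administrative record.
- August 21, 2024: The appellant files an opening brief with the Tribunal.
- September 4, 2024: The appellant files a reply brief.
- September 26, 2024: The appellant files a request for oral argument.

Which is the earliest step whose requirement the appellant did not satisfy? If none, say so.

Step 1 — counting 59 days from April 6, 2024 (when the determination is issued) gives a deadline of June 4, 2024; done April 8, 2024 — timely.
Step 2 — 13 and 48 days from April 6, 2024 (when the determination is issued) are April 19, 2024 and May 24, 2024 respectively; done May 11, 2024 — within the window.
Step 3 — counting 24 days from May 25, 2024 (end of the 14-day objection period, which began when the filing fee is paid on May 11, 2024) gives a deadline of June 18, 2024; done May 27, 2024 — timely.
Step 4 — counting 103 days from May 11, 2024 (when the filing fee is paid) gives a deadline of August 22, 2024; done August 21, 2024 — timely.
Step 5 — counting 10 days from August 26, 2024 (end of the 5-day waiting period, which began when the opening brief is filed on August 21, 2024) gives a deadline of September 5, 2024; completed September 4, 2024, before the deadline.
Step 6 — counting 10 days from September 13, 2024 (end of the 9-day hold period, which began when the reply brief is filed on September 4, 2024) gives a deadline of September 23, 2024; done September 26, 2024 — 3 days late.
Later steps need not be reached.

Step 6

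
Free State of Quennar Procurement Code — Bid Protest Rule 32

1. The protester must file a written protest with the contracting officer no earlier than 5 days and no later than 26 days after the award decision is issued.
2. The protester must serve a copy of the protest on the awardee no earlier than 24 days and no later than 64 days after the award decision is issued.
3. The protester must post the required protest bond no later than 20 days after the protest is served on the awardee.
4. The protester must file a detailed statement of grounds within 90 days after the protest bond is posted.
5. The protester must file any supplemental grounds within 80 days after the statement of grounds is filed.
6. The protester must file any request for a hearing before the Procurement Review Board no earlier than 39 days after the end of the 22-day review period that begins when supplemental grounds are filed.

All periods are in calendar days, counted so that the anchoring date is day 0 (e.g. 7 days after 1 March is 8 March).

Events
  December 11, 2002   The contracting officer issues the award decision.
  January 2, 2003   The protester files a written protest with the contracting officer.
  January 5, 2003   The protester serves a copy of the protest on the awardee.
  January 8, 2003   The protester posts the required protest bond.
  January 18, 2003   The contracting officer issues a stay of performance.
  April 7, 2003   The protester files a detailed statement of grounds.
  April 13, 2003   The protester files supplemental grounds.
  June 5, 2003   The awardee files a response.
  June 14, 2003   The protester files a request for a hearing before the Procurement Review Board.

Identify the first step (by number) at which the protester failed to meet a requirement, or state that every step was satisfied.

Step 1: the window is 5–26 days after December 11, 2002 (when the award decision is issued), so December 16, 2002 through January 6, 2003; done January 2, 2003, which is between those dates.
Step 2: the window is 24–64 days after December 11, 2002 (when the award decision is issued), so January 4, 2003 through February 13, 2003; done January 5, 2003, which is between those dates.
Step 3: 20 days after January 5, 2003 (when the protest is served on the awardee) is January 25, 2003; completed January 8, 2003, before the deadline.
Step 4: 90 days after January 8, 2003 (when the protest bond is posted) is April 8, 2003; April 7, 2003 is within that limit.
Step 5: 80 days after April 7, 2003 (when the statement of grounds is filed) is June 26, 2003; April 13, 2003 is within that limit.
Step 6: the earliest permitted date is 39 days after May 5, 2003 (end of the 22-day review period, which began when supplemental grounds are filed on April 13, 2003), i.e. June 13, 2003; done June 14, 2003, after the minimum wait.

None — every step was satisfied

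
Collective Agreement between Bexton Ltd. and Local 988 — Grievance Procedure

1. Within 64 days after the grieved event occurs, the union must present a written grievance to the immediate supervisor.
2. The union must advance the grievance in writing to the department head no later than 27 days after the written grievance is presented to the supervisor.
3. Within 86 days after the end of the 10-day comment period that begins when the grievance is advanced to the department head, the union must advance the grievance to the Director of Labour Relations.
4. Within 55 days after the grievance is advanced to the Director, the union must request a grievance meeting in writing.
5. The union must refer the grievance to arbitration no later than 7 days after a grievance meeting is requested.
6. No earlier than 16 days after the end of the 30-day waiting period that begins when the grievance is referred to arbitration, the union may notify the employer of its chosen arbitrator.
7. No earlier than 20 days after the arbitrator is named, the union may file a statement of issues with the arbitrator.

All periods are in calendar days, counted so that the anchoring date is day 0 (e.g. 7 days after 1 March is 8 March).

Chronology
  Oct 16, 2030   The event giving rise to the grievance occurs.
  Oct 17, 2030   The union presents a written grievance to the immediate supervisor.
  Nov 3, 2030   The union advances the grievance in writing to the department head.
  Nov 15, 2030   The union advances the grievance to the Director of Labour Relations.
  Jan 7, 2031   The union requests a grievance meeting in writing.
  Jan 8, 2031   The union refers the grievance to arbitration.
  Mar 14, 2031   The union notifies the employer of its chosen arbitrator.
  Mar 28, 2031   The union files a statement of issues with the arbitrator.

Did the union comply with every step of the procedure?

No

Step 1 — counting 64 days from Oct 16, 2030 (when the grieved event occurs) gives a deadline of Dec 19, 2030; done Oct 17, 2030 — timely.
Step 2 — counting 27 days from Oct 17, 2030 (when the written grievance is presented to the supervisor) gives a deadline of Nov 13, 2030; completed Nov 3, 2030, before the deadline.
Step 3 — counting 86 days from Nov 13, 2030 (end of the 10-day comment period, which began when the grievance is advanced to the department head on Nov 3, 2030) gives a deadline of Feb 7, 2031; done Nov 15, 2030 — timely.
Step 4 — counting 55 days from Nov 15, 2030 (when the grievance is advanced to the Director) gives a deadline of Jan 9, 2031; done Jan 7, 2031 — timely.
Step 5 — counting 7 days from Jan 7, 2031 (when a grievance meeting is requested) gives a deadline of Jan 14, 2031; completed Jan 8, 2031, before the deadline.
Step 6 — must wait 16 days from Feb 7, 2031 (end of the 30-day waiting period, which began when the grievance is referred to arbitration on Jan 8, 2031), so not before Feb 23, 2031; done Mar 14, 2031, after the minimum wait.
Step 7 — must wait 20 days from Mar 14, 2031 (when the arbitrator is named), so not before Apr 3, 2031; Mar 28, 2031 is 6 days before the earliest permitted date.
That is the first point of non-compliance.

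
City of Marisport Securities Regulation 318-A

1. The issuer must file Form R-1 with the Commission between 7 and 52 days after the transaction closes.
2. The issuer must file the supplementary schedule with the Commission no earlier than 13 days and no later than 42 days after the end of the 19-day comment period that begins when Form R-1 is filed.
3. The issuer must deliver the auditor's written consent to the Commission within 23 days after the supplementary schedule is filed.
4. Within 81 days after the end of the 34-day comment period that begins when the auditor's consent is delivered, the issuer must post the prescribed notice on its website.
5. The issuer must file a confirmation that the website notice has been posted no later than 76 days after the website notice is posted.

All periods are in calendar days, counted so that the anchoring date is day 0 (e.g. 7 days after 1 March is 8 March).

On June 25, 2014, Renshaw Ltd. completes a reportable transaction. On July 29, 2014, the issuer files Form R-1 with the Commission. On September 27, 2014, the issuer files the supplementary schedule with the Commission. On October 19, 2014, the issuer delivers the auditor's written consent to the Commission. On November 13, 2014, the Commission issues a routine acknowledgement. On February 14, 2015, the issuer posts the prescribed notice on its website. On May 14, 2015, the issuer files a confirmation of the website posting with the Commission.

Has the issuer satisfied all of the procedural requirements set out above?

No

(1) the permitted window runs from June 25, 2014 + 7 = July 2, 2014 to June 25, 2014 + 52 = August 16, 2014; done July 29, 2014 — within the window.
(2) the permitted window runs from August 17, 2014 + 13 = August 30, 2014 to August 17, 2014 + 42 = September 28, 2014; done September 27, 2014, which is between those dates.
(3) due by September 27, 2014 + 23 days = October 20, 2014; done October 19, 2014 — timely.
(4) due by November 22, 2014 + 81 days = February 11, 2015; February 14, 2015 misses that deadline by 3 days.
That is the first point of non-compliance.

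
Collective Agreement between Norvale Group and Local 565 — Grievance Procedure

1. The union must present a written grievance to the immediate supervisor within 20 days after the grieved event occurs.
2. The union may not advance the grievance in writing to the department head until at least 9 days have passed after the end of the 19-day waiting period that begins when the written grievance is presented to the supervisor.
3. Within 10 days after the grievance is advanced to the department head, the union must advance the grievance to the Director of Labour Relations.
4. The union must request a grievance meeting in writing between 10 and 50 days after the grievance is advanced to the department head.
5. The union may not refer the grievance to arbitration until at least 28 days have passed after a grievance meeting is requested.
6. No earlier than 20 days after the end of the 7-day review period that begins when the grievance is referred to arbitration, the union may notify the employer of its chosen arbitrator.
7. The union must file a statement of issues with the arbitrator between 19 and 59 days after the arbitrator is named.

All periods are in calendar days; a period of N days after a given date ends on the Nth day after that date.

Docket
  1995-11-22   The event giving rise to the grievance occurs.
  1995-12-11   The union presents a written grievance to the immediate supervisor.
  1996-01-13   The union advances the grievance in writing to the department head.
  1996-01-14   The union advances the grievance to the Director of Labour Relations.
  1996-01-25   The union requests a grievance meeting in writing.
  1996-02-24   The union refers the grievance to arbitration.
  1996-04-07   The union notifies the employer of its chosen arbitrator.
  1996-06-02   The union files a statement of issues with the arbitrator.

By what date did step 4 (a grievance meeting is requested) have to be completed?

Step 4 runs from 1996-01-13, when the grievance is advanced to the department head. The window is 10–50 days after 1996-01-13; it closes on 1996-03-03.

1996-03-03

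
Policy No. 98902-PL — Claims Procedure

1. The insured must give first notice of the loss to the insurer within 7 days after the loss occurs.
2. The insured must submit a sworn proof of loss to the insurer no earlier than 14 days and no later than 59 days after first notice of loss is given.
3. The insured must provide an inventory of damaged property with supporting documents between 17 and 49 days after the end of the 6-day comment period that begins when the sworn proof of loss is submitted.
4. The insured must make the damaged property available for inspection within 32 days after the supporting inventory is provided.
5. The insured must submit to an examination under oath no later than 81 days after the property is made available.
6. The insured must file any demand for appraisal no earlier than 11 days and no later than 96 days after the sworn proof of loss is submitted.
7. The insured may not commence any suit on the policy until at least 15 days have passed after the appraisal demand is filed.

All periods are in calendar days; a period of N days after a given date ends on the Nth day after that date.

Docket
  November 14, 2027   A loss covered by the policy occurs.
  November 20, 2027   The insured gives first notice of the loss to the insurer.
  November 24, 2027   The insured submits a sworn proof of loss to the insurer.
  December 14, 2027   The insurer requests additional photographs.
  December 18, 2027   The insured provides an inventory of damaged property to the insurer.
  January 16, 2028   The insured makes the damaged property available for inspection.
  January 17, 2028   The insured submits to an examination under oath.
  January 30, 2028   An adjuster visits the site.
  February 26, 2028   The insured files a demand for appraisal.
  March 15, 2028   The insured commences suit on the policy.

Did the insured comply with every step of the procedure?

No

Step 1: 7 days after November 14, 2027 (when the loss occurs) is November 21, 2027; November 20, 2027 is within that limit.
Step 2: the window is 14–59 days after November 20, 2027 (when first notice of loss is given), so December 4, 2027 through January 18, 2028; November 24, 2027 is 10 days too early.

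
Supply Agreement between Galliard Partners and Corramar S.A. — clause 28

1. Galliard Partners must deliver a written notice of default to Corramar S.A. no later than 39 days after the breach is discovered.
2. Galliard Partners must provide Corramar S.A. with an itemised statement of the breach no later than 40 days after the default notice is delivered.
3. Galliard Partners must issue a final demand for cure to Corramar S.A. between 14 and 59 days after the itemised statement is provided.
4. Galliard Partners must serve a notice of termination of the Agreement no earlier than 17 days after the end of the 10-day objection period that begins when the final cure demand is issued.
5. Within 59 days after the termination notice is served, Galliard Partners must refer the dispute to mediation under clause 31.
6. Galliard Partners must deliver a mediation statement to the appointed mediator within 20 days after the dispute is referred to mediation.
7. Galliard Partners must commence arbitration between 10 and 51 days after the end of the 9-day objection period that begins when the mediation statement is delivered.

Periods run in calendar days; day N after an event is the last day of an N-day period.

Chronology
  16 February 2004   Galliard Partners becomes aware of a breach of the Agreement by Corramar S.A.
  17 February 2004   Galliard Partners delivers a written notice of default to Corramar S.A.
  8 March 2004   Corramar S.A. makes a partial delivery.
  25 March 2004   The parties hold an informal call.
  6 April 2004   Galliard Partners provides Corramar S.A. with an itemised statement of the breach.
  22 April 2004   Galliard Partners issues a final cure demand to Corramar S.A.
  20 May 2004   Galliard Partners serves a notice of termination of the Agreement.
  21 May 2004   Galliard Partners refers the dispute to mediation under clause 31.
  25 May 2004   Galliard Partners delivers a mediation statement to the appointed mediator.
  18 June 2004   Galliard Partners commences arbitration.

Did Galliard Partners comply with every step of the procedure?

No

Step 1 — counting 39 days from 16 February 2004 (when the breach is discovered) gives a deadline of 26 March 2004; completed 17 February 2004, before the deadline.
Step 2 — counting 40 days from 17 February 2004 (when the default notice is delivered) gives a deadline of 28 March 2004; 6 April 2004 misses that deadline by 9 days.
That is the first point of non-compliance.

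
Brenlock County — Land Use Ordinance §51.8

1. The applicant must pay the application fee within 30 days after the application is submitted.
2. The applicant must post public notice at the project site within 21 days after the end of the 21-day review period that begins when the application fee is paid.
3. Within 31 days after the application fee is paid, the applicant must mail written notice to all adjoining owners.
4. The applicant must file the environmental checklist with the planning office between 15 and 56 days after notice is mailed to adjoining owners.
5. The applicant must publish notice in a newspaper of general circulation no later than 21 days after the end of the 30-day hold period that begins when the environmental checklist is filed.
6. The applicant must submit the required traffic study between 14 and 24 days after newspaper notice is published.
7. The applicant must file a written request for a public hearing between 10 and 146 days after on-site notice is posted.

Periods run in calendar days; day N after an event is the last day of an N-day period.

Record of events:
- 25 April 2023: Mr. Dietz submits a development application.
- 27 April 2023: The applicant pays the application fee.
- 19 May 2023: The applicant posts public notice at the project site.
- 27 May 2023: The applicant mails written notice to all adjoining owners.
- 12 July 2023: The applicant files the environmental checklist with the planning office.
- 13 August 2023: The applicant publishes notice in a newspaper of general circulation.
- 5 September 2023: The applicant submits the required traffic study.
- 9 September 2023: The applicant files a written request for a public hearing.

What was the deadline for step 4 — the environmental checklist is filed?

Step 4 runs from 27 May 2023, when notice is mailed to adjoining owners. The window is 15–56 days after 27 May 2023; it closes on 22 July 2023.

22 July 2023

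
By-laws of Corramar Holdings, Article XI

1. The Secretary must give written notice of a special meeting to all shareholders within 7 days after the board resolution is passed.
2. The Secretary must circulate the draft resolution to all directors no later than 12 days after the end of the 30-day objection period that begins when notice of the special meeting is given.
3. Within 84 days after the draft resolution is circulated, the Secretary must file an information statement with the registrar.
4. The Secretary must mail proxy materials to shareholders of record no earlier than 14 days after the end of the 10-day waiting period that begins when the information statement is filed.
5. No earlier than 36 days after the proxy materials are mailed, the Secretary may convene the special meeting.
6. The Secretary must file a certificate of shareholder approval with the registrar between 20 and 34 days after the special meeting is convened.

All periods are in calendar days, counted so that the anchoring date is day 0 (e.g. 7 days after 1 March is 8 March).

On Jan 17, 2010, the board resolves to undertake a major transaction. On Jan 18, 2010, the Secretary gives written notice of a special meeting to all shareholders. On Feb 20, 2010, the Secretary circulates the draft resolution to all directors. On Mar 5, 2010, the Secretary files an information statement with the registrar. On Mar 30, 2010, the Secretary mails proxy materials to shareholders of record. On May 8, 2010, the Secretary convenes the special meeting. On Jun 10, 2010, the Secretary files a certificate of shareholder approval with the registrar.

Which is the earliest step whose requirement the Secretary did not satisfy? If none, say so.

None — every step was satisfied

Step 1: 7 days after Jan 17, 2010 (when the board resolution is passed) is Jan 24, 2010; completed Jan 18, 2010, before the deadline.
Step 2: 12 days after Feb 17, 2010 (end of the 30-day objection period, which began when notice of the special meeting is given on Jan 18, 2010) is Mar 1, 2010; completed Feb 20, 2010, before the deadline.
Step 3: 84 days after Feb 20, 2010 (when the draft resolution is circulated) is May 15, 2010; done Mar 5, 2010 — timely.
Step 4: the earliest permitted date is 14 days after Mar 15, 2010 (end of the 10-day waiting period, which began when the information statement is filed on Mar 5, 2010), i.e. Mar 29, 2010; done Mar 30, 2010, after the minimum wait.
Step 5: the earliest permitted date is 36 days after Mar 30, 2010 (when the proxy materials are mailed), i.e. May 5, 2010; done May 8, 2010, after the minimum wait.
Step 6: the window is 20–34 days after May 8, 2010 (when the special meeting is convened), so May 28, 2010 through Jun 11, 2010; Jun 10, 2010 falls inside that range.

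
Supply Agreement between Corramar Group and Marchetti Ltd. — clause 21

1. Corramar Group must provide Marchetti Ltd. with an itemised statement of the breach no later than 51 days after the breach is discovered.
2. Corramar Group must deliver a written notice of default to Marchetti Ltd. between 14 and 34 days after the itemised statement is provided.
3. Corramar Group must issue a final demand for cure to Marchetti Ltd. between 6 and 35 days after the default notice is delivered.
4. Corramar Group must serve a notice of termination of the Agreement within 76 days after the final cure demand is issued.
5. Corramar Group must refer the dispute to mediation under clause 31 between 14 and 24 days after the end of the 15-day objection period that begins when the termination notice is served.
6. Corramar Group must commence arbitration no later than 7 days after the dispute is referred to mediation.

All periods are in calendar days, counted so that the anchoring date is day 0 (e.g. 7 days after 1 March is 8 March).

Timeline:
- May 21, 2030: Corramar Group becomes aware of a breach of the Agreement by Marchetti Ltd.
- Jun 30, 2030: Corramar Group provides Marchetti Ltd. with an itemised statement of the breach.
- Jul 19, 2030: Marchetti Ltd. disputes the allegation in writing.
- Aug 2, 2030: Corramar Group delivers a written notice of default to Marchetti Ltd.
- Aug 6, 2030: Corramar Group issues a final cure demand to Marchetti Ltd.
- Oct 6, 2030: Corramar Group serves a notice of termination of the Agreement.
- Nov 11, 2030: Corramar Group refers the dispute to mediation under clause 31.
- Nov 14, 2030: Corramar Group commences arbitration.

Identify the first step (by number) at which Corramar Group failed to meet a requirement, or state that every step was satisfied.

Step 3

(1) due by May 21, 2030 + 51 days = Jul 11, 2030; done Jun 30, 2030 — timely.
(2) the permitted window runs from Jun 30, 2030 + 14 = Jul 14, 2030 to Jun 30, 2030 + 34 = Aug 3, 2030; Aug 2, 2030 falls inside that range.
(3) the permitted window runs from Aug 2, 2030 + 6 = Aug 8, 2030 to Aug 2, 2030 + 35 = Sep 6, 2030; Aug 6, 2030 is 2 days too early.
That is the first point of non-compliance.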